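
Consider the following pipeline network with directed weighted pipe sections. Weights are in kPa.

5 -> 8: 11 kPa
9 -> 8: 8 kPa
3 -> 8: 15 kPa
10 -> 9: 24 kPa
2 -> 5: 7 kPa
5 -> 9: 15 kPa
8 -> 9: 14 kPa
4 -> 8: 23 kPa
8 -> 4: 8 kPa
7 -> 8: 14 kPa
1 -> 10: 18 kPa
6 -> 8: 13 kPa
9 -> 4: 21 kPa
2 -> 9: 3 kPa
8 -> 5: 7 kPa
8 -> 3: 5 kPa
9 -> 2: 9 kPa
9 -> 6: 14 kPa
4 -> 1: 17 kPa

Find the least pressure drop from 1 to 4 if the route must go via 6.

77 kPa

Best 1 to 6: 1 → 10 → 9 → 6 costing 56
Best 6 to 4: 6 → 8 → 4 costing 21
Total via 6: 56 + 21 = 77 kPa.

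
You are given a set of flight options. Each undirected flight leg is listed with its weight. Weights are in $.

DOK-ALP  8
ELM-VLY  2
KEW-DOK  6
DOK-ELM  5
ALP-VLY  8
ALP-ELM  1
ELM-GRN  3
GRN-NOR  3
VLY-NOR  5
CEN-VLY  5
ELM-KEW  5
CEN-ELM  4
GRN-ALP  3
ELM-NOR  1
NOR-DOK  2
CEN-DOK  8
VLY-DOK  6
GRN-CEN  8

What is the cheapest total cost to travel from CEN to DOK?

Shortest distances from CEN:
CEN: 0
ELM: 4  (via CEN)
ALP: 5  (via ELM)
NOR: 5  (via ELM)
VLY: 5  (via CEN)
DOK: 7  (via NOR)
Shortest route: CEN–ELM–NOR–DOK = $7.

$7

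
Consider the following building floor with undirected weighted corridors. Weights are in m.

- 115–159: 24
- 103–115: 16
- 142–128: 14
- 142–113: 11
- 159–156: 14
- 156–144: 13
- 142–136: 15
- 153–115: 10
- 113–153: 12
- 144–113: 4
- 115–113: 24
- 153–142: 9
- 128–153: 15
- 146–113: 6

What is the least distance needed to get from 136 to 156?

Compare a few routes:
136 - 142 - 113 - 144 - 156: 15+11+4+13 = 43
136 - 142 - 153 - 115 - 159 - 156: 15+9+10+24+14 = 72
136 - 142 - 153 - 113 - 144 - 156: 15+9+12+4+13 = 53
136 - 142 - 128 - 153 - 113 - 144 - 156: 15+14+15+12+4+13 = 73
The minimum is 43 m via 136 - 142 - 113 - 144 - 156.

43 m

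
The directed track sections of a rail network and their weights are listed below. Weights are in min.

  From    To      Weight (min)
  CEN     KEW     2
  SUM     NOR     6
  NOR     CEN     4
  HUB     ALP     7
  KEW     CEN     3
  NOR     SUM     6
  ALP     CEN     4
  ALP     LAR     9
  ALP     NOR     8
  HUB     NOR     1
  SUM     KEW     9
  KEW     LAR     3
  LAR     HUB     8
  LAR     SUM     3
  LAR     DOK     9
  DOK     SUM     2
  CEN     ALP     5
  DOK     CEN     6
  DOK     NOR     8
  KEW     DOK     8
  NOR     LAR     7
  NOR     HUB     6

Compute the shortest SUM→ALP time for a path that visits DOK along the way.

Shortest SUM→DOK: SUM–KEW–DOK = 17
Shortest DOK→ALP: DOK–CEN–ALP = 11
Total via DOK: 17 + 11 = 28 min.

28 min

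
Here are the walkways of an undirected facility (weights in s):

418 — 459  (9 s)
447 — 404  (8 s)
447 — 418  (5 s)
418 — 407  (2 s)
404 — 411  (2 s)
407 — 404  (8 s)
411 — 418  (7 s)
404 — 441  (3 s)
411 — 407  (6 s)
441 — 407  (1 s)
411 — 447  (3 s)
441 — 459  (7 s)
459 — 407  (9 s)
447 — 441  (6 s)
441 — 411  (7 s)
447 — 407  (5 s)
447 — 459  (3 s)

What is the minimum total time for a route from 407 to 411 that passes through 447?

8 s

Best 407 to 447: 407 → 447 costing 5
Best 447 to 411: 447 → 411 costing 3
Total via 447: 5 + 3 = 8 s.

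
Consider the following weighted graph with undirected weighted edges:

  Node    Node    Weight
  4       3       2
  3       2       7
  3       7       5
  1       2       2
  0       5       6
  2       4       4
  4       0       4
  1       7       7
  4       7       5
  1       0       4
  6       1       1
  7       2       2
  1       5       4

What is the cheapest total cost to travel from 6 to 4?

Shortest distances from 6:
6: 0
1: 1  (via 6)
2: 3  (via 1)
0: 5  (via 1)
5: 5  (via 1)
7: 5  (via 2)
4: 7  (via 2)
Shortest route: 6 → 1 → 2 → 4 = 7.

7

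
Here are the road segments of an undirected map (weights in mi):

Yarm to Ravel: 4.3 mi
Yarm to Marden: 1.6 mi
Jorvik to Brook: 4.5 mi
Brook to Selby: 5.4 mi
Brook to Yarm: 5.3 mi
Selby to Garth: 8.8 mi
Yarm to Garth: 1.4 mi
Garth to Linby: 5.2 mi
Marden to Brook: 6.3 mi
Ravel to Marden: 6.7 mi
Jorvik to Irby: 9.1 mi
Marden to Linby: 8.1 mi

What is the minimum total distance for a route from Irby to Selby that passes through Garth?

Best Irby to Garth: Irby–Jorvik–Brook–Yarm–Garth costing 20.3
Best Garth to Selby: Garth–Selby costing 8.8
Total via Garth: 20.3 + 8.8 = 29.1 mi.

29.1 mi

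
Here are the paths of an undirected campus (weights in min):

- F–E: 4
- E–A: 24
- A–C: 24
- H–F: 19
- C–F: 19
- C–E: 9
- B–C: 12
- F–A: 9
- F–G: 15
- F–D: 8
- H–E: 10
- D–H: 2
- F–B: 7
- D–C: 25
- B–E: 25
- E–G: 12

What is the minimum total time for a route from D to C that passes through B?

Best D to B: D → F → B costing 15
Best B to C: B → C costing 12
Total via B: 15 + 12 = 27 min.

27 min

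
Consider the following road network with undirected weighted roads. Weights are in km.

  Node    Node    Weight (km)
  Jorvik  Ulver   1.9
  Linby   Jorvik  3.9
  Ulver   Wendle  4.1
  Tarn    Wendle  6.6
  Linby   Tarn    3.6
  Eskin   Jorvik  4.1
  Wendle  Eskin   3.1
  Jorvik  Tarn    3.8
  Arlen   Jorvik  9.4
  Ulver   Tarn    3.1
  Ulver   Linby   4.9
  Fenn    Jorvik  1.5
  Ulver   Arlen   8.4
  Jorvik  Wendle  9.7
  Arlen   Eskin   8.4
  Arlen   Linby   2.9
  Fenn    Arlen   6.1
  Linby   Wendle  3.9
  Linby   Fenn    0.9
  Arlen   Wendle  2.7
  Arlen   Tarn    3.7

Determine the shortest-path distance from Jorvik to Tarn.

Candidate routes:
Jorvik → Tarn: 3.8 = 3.8
Jorvik → Fenn → Linby → Tarn: 1.5+0.9+3.6 = 6
Jorvik → Linby → Tarn: 3.9+3.6 = 7.5
Jorvik → Ulver → Tarn: 1.9+3.1 = 5
The minimum is 3.8 km via Jorvik → Tarn.

3.8 km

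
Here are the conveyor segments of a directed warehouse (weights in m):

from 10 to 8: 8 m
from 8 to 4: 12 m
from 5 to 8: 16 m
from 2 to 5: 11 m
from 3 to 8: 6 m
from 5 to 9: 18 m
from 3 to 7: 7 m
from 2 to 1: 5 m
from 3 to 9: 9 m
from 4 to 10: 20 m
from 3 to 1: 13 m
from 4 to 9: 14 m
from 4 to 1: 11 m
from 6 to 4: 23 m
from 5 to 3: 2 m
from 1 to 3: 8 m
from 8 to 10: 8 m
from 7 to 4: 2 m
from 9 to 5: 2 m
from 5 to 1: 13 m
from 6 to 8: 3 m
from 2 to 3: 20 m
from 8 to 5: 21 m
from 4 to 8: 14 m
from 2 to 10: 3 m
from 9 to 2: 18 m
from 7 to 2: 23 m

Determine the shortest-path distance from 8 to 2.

44 m

Running Dijkstra from 8:
8: 0
10: 8  (via 8)
4: 12  (via 8)
5: 21  (via 8)
1: 23  (via 4)
3: 23  (via 5)
9: 26  (via 4)
7: 30  (via 3)
2: 44  (via 9)
Shortest route: 8 → 4 → 9 → 2 = 44 m.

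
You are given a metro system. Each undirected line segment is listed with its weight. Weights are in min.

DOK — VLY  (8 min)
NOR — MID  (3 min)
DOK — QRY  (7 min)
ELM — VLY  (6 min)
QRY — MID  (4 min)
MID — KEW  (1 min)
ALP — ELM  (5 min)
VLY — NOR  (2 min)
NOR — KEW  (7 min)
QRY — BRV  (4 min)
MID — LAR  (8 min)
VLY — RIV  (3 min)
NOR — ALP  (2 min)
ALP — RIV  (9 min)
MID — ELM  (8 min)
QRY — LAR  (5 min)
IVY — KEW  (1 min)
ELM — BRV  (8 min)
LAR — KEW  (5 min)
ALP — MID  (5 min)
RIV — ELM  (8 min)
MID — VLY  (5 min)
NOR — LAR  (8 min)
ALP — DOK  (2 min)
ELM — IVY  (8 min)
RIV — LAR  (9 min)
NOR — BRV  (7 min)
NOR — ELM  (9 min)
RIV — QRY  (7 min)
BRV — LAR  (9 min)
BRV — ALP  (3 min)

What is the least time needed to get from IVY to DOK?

9 min

Settle nodes by increasing distance from IVY:
IVY: 0
KEW: 1  (via IVY)
MID: 2  (via KEW)
NOR: 5  (via MID)
QRY: 6  (via MID)
LAR: 6  (via KEW)
ALP: 7  (via MID)
VLY: 7  (via MID)
ELM: 8  (via IVY)
DOK: 9  (via ALP)
Shortest route: IVY–KEW–MID–ALP–DOK = 9 min.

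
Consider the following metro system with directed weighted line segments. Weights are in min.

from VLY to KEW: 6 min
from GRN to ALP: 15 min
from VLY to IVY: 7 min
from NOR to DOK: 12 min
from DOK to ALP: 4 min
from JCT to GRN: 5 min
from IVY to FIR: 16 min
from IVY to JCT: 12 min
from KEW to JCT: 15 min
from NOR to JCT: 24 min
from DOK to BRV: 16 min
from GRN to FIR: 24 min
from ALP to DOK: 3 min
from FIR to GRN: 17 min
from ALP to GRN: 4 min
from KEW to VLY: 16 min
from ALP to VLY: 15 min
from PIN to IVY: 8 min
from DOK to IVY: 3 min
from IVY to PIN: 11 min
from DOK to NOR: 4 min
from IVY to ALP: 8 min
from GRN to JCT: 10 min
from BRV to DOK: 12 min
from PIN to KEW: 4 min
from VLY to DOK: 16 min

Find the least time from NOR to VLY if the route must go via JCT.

59 min

Best NOR to JCT: NOR–JCT costing 24
Best JCT to VLY: JCT–GRN–ALP–VLY costing 35
Total via JCT: 24 + 35 = 59 min.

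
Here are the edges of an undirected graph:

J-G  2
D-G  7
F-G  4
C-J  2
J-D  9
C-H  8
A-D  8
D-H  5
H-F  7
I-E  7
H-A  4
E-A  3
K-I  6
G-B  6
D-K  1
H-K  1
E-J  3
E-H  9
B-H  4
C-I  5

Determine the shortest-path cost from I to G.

9

Compare a few routes:
I - C - J - G: 5+2+2 = 9
I - K - D - G: 6+1+7 = 14
I - K - H - B - G: 6+1+4+6 = 17
I - E - J - G: 7+3+2 = 12
Cheapest is I - C - J - G at 9.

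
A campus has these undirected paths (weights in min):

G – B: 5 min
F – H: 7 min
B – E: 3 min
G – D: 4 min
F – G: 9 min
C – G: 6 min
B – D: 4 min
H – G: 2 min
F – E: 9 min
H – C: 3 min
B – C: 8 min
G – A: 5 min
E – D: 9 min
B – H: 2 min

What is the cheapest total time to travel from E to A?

12 min

Enumerating some paths:
E - D - G - A: 9+4+5 = 18
E - B - D - G - A: 3+4+4+5 = 16
E - B - H - G - A: 3+2+2+5 = 12
E - B - G - A: 3+5+5 = 13
Cheapest is E - B - H - G - A at 12 min.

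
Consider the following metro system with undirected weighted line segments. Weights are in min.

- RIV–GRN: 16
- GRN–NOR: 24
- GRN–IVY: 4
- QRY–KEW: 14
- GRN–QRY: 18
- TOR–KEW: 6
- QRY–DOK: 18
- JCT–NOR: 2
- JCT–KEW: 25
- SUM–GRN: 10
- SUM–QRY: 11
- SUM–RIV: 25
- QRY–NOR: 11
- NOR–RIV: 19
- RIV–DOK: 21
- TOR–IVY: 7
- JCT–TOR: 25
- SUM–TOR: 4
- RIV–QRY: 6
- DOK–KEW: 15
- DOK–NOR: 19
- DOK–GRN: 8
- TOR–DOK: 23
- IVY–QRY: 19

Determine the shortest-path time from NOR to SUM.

22 min

Candidate routes:
NOR - QRY - SUM: 11+11 = 22
NOR - GRN - SUM: 24+10 = 34
NOR - JCT - TOR - SUM: 2+25+4 = 31
The minimum is 22 min via NOR - QRY - SUM.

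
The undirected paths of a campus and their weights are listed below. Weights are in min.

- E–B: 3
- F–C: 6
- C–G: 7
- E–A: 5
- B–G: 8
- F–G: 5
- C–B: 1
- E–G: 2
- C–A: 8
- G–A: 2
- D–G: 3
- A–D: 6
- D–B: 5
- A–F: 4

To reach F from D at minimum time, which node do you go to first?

G

Compare a few routes:
D - G - A - F: 3+2+4 = 9
D - G - F: 3+5 = 8
Cheapest is D - G - F at 8 min.
So from D the first move is to G.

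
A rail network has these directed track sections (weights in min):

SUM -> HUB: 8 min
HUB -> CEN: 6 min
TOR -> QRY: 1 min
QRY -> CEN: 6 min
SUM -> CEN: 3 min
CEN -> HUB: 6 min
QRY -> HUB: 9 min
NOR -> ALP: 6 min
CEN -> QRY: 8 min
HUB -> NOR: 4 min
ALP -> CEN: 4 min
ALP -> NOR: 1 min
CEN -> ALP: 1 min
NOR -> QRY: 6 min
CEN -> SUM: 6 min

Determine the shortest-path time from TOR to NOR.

9 min

Candidate routes:
TOR–QRY–HUB–NOR: 1+9+4 = 14
TOR–QRY–CEN–ALP–NOR: 1+6+1+1 = 9
TOR–QRY–CEN–HUB–NOR: 1+6+6+4 = 17
Cheapest is TOR–QRY–CEN–ALP–NOR at 9 min.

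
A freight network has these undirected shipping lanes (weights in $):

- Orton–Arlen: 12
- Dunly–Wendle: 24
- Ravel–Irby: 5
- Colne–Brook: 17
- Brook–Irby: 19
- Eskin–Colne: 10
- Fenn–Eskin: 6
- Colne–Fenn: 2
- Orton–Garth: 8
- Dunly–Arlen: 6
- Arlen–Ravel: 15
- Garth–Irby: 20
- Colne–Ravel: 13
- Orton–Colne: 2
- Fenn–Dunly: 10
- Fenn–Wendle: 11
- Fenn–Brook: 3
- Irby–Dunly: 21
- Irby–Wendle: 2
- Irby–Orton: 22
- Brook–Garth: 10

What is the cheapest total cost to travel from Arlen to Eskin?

Candidate routes:
Arlen → Dunly → Fenn → Eskin: 6+10+6 = 22
Arlen → Orton → Colne → Eskin: 12+2+10 = 24
Cheapest is Arlen → Dunly → Fenn → Eskin at $22.

$22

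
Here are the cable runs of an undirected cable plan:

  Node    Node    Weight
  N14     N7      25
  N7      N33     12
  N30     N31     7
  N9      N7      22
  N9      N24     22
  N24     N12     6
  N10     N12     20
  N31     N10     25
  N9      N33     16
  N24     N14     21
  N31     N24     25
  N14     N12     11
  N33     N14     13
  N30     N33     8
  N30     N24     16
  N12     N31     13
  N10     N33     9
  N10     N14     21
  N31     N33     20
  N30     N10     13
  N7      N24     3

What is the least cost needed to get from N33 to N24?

Settle nodes by increasing distance from N33:
N33: 0
N30: 8  (via N33)
N10: 9  (via N33)
N7: 12  (via N33)
N14: 13  (via N33)
N24: 15  (via N7)
Shortest route: N33–N7–N24 = 15.

15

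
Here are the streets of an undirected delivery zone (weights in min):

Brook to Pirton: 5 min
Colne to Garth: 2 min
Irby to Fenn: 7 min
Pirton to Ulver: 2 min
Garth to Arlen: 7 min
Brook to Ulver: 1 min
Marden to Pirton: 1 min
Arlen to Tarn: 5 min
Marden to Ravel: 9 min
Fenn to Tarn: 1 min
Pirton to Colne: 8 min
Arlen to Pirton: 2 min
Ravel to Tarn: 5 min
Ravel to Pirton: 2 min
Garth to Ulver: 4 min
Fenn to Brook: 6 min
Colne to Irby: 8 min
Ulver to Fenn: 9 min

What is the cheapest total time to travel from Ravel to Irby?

Shortest distances from Ravel:
Ravel: 0
Pirton: 2  (via Ravel)
Marden: 3  (via Pirton)
Ulver: 4  (via Pirton)
Arlen: 4  (via Pirton)
Brook: 5  (via Ulver)
Tarn: 5  (via Ravel)
Fenn: 6  (via Tarn)
Garth: 8  (via Ulver)
Colne: 10  (via Pirton)
Irby: 13  (via Fenn)
Shortest route: Ravel → Tarn → Fenn → Irby = 13 min.

13 min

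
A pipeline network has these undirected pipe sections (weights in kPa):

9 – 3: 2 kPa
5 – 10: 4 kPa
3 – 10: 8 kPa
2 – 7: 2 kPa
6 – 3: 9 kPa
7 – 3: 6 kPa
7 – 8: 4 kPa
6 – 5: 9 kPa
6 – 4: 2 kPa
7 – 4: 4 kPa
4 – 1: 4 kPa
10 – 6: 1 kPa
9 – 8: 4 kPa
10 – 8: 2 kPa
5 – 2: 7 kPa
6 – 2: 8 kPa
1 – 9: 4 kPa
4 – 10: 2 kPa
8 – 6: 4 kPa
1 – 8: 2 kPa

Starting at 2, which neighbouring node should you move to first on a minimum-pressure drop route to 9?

Candidate routes:
2–7–8–1–9: 2+4+2+4 = 12
2–7–4–1–9: 2+4+4+4 = 14
2–7–8–9: 2+4+4 = 10
Cheapest is 2–7–8–9 at 10 kPa.
So from 2 the first move is to 7.

7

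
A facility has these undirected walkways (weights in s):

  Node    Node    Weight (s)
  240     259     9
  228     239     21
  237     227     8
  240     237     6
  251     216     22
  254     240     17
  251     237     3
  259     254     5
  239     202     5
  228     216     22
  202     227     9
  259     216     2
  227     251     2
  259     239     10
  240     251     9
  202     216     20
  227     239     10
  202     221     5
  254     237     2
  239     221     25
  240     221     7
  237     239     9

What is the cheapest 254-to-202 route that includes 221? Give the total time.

Shortest 254→221: 254–237–240–221 = 15
Best 221 to 202: 221–202 costing 5
Total via 221: 15 + 5 = 20 s.

20 s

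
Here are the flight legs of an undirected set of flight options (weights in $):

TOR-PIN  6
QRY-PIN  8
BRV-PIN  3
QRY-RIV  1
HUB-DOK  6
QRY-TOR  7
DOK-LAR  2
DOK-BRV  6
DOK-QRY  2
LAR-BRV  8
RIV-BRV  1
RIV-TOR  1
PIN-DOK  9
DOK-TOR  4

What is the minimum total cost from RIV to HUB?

Compare a few routes:
RIV–TOR–DOK–HUB: 1+4+6 = 11
RIV–QRY–DOK–HUB: 1+2+6 = 9
The minimum is $9 via RIV–QRY–DOK–HUB.

$9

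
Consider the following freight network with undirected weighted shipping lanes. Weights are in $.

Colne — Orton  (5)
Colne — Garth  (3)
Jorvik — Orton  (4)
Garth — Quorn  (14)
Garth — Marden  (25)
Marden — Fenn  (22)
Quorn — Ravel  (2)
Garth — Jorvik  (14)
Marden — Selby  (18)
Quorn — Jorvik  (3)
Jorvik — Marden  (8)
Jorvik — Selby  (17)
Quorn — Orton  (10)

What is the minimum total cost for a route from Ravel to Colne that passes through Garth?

$19

Best Ravel to Garth: Ravel–Quorn–Garth costing 16
Shortest Garth→Colne: Garth–Colne = 3
Total via Garth: 16 + 3 = $19.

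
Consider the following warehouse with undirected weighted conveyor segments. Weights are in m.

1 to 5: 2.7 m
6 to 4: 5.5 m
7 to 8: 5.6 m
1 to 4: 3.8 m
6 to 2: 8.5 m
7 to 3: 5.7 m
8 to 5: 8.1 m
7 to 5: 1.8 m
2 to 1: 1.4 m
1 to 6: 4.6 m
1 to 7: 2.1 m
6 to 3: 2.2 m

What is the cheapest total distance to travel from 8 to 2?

Shortest distances from 8:
8: 0
7: 5.6  (via 8)
5: 7.4  (via 7)
1: 7.7  (via 7)
2: 9.1  (via 1)
Shortest route: 8–7–1–2 = 9.1 m.

9.1 m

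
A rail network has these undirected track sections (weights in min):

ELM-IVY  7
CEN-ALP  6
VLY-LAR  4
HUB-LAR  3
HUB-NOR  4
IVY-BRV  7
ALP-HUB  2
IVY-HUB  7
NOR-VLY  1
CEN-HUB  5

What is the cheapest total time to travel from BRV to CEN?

19 min

Enumerating some paths:
BRV - IVY - HUB - CEN: 7+7+5 = 19
BRV - IVY - HUB - ALP - CEN: 7+7+2+6 = 22
Cheapest is BRV - IVY - HUB - CEN at 19 min.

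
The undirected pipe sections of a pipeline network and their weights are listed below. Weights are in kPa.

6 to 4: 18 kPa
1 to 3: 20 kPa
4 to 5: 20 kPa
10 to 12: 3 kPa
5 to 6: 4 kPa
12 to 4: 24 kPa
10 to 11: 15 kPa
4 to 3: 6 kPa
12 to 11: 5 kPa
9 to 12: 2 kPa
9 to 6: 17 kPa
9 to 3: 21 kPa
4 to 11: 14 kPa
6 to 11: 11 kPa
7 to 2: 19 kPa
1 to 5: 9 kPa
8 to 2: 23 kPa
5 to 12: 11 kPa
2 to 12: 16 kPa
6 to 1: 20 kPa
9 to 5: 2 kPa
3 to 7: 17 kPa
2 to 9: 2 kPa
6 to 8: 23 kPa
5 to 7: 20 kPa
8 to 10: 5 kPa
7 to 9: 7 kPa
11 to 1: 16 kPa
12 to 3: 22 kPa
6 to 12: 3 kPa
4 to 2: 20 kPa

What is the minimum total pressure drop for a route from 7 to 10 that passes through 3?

42 kPa

Shortest 7→3: 7–3 = 17
Best 3 to 10: 3–12–10 costing 25
Total via 3: 17 + 25 = 42 kPa.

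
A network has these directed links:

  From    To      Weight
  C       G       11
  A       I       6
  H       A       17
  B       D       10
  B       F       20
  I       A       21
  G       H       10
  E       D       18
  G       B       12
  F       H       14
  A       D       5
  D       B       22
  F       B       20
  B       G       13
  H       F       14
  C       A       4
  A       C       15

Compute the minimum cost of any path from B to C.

55

Shortest distances from B:
B: 0
D: 10  (via B)
G: 13  (via B)
F: 20  (via B)
H: 23  (via G)
A: 40  (via H)
I: 46  (via A)
C: 55  (via A)
Shortest route: B–G–H–A–C = 55.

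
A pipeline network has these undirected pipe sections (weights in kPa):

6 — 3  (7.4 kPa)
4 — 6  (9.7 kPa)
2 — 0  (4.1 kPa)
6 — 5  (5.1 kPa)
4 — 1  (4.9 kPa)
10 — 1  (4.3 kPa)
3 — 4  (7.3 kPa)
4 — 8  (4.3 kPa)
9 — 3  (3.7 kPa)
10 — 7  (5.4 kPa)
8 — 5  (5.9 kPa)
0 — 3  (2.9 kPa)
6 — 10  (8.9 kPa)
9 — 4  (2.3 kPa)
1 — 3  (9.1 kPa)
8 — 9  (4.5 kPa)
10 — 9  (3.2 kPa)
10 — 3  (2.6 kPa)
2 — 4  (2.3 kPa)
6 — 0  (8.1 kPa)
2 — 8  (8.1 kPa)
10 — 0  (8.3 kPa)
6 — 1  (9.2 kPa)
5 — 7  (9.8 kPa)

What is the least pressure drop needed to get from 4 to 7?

10.9 kPa

Enumerating some paths:
4–9–3–10–7: 2.3+3.7+2.6+5.4 = 14
4–1–10–7: 4.9+4.3+5.4 = 14.6
4–9–10–7: 2.3+3.2+5.4 = 10.9
Cheapest is 4–9–10–7 at 10.9 kPa.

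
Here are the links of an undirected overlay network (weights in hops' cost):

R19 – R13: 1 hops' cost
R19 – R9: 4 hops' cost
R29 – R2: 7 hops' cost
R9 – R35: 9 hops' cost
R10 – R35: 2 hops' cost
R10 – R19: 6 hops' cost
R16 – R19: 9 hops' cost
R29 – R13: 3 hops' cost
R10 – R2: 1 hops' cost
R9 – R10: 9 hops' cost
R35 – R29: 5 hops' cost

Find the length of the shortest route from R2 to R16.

16 hops' cost

Enumerating some paths:
R2 → R10 → R35 → R29 → R13 → R19 → R16: 1+2+5+3+1+9 = 21
R2 → R29 → R13 → R19 → R16: 7+3+1+9 = 20
R2 → R10 → R19 → R16: 1+6+9 = 16
The minimum is 16 hops' cost via R2 → R10 → R19 → R16.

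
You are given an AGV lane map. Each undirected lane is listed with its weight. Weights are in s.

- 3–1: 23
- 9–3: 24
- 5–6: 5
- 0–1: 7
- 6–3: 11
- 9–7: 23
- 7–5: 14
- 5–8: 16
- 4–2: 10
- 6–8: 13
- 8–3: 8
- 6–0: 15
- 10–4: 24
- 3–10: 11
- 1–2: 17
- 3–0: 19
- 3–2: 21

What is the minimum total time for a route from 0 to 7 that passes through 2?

Best 0 to 2: 0–1–2 costing 24
Best 2 to 7: 2–3–6–5–7 costing 51
Total via 2: 24 + 51 = 75 s.

75 s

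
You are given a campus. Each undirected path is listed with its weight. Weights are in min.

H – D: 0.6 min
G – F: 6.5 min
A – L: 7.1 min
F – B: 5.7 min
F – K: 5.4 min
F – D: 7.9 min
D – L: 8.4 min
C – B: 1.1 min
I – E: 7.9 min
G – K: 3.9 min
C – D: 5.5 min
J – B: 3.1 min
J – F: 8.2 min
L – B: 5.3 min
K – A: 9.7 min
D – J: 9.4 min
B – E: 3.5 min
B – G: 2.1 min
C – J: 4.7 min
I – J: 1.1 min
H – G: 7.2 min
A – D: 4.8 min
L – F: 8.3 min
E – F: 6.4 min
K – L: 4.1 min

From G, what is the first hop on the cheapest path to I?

Enumerating some paths:
G–B–E–I: 2.1+3.5+7.9 = 13.5
G–B–J–I: 2.1+3.1+1.1 = 6.3
G–B–C–J–I: 2.1+1.1+4.7+1.1 = 9
The minimum is 6.3 min via G–B–J–I.
So from G the first move is to B.

B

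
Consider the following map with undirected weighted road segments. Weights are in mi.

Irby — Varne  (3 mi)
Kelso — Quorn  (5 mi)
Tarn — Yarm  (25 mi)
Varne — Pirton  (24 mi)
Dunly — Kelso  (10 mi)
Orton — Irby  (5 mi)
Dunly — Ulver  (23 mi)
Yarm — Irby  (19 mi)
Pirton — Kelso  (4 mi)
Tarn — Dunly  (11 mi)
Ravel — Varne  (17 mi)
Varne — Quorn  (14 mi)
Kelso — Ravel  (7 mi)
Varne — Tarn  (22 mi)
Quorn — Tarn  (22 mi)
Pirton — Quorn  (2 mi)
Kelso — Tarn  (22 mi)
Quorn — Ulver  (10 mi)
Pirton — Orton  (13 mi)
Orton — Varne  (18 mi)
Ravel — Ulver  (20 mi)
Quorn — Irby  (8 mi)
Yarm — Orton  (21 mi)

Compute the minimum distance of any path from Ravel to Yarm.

39 mi

Settle nodes by increasing distance from Ravel:
Ravel: 0
Kelso: 7  (via Ravel)
Pirton: 11  (via Kelso)
Quorn: 12  (via Kelso)
Dunly: 17  (via Kelso)
Varne: 17  (via Ravel)
Irby: 20  (via Quorn)
Ulver: 20  (via Ravel)
Orton: 24  (via Pirton)
Tarn: 28  (via Dunly)
Yarm: 39  (via Irby)
Shortest route: Ravel → Kelso → Quorn → Irby → Yarm = 39 mi.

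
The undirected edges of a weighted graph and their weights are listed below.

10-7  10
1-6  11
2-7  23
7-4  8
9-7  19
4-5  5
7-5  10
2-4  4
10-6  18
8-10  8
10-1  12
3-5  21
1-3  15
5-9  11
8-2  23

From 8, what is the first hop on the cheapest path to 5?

10

Enumerating some paths:
8 → 10 → 7 → 4 → 5: 8+10+8+5 = 31
8 → 2 → 4 → 5: 23+4+5 = 32
8 → 10 → 7 → 5: 8+10+10 = 28
The minimum is 28 via 8 → 10 → 7 → 5.
So from 8 the first move is to 10.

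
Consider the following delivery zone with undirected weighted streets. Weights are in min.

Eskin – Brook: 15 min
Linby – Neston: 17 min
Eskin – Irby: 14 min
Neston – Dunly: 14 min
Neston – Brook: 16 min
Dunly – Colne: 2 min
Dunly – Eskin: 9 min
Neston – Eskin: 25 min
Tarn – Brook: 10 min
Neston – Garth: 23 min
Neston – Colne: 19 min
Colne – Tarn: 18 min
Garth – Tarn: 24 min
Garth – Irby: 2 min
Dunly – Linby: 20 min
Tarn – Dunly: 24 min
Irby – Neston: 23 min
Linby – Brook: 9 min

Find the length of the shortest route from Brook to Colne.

Enumerating some paths:
Brook–Neston–Dunly–Colne: 16+14+2 = 32
Brook–Linby–Dunly–Colne: 9+20+2 = 31
Brook–Tarn–Colne: 10+18 = 28
Brook–Eskin–Dunly–Colne: 15+9+2 = 26
Cheapest is Brook–Eskin–Dunly–Colne at 26 min.

26 min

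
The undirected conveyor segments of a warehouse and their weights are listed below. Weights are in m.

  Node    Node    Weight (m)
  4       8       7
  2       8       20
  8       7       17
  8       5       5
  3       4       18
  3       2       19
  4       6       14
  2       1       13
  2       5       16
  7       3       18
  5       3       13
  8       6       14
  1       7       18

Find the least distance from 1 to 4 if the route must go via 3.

50 m

Best 1 to 3: 1–2–3 costing 32
Best 3 to 4: 3–4 costing 18
Total via 3: 32 + 18 = 50 m.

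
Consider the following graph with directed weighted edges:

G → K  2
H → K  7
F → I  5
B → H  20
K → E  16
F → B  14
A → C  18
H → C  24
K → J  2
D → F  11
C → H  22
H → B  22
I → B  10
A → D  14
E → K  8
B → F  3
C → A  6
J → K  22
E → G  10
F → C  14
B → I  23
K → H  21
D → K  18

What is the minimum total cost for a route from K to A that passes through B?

66

Best K to B: K–H–B costing 43
Shortest B→A: B–F–C–A = 23
Total via B: 43 + 23 = 66.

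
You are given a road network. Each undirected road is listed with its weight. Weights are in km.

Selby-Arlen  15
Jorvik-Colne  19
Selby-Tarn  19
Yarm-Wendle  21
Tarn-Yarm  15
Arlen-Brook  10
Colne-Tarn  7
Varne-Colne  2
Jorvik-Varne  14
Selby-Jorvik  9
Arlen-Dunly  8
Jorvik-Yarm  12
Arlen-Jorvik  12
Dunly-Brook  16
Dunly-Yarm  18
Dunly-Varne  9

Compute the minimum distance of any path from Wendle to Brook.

55 km

Running Dijkstra from Wendle:
Wendle: 0
Yarm: 21  (via Wendle)
Jorvik: 33  (via Yarm)
Tarn: 36  (via Yarm)
Dunly: 39  (via Yarm)
Selby: 42  (via Jorvik)
Colne: 43  (via Tarn)
Arlen: 45  (via Jorvik)
Varne: 45  (via Colne)
Brook: 55  (via Dunly)
Shortest route: Wendle–Yarm–Dunly–Brook = 55 km.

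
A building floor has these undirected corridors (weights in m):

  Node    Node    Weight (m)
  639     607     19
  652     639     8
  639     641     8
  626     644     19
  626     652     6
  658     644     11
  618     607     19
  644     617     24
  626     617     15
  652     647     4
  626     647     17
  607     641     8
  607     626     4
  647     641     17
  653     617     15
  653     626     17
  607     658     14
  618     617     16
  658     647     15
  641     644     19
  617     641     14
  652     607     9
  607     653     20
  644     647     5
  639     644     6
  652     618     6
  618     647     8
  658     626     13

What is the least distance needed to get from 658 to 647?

Candidate routes:
658 - 644 - 647: 11+5 = 16
658 - 647: 15 = 15
The minimum is 15 m via 658 - 647.

15 m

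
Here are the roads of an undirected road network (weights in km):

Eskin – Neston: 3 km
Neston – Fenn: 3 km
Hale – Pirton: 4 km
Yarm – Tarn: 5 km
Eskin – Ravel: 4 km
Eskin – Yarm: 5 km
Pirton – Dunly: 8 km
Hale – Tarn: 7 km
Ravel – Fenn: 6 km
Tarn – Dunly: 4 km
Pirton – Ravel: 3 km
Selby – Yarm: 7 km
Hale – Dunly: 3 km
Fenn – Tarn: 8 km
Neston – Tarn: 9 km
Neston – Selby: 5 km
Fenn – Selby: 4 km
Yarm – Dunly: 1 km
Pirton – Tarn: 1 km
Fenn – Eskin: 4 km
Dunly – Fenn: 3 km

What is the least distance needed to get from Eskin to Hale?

Candidate routes:
Eskin - Yarm - Dunly - Hale: 5+1+3 = 9
Eskin - Ravel - Pirton - Hale: 4+3+4 = 11
Eskin - Fenn - Dunly - Hale: 4+3+3 = 10
The minimum is 9 km via Eskin - Yarm - Dunly - Hale.

9 km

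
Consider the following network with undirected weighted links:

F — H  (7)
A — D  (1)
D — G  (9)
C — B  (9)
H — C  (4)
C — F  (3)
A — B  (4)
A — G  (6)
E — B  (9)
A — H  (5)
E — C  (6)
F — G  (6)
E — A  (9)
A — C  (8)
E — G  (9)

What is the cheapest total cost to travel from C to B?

Compare a few routes:
C–E–B: 6+9 = 15
C–B: 9 = 9
C–A–B: 8+4 = 12
C–H–A–B: 4+5+4 = 13
The minimum is 9 via C–B.

9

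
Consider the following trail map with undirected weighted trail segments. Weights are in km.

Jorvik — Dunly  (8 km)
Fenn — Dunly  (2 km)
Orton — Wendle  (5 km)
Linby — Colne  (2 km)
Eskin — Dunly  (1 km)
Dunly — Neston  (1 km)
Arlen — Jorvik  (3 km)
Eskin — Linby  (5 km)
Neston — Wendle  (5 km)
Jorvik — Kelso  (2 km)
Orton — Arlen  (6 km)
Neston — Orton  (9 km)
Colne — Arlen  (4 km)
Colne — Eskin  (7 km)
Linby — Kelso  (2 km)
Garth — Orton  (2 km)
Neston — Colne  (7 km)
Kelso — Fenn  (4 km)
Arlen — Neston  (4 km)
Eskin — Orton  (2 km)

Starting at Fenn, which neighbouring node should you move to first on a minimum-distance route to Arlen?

Enumerating some paths:
Fenn - Kelso - Linby - Colne - Arlen: 4+2+2+4 = 12
Fenn - Dunly - Neston - Arlen: 2+1+4 = 7
Fenn - Kelso - Jorvik - Arlen: 4+2+3 = 9
Fenn - Dunly - Eskin - Orton - Arlen: 2+1+2+6 = 11
The minimum is 7 km via Fenn - Dunly - Neston - Arlen.
So from Fenn the first move is to Dunly.

Dunly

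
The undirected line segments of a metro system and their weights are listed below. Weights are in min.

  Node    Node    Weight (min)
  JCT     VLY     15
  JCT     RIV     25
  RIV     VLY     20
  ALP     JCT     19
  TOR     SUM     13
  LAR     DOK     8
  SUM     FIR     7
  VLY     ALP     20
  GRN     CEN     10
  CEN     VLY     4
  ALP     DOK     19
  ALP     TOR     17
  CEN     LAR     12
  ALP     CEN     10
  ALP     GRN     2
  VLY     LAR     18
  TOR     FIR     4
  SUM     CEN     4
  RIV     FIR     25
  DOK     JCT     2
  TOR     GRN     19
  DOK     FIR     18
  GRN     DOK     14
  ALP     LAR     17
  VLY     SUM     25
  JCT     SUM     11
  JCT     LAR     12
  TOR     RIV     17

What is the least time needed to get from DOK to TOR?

22 min

Candidate routes:
DOK - JCT - SUM - FIR - TOR: 2+11+7+4 = 24
DOK - FIR - TOR: 18+4 = 22
The minimum is 22 min via DOK - FIR - TOR.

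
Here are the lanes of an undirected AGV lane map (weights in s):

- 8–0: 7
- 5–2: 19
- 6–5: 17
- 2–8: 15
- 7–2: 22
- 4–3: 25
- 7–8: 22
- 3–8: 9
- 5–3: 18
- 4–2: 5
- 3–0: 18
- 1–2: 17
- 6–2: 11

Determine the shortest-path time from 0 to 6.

Compare a few routes:
0 → 8 → 3 → 5 → 6: 7+9+18+17 = 51
0 → 3 → 8 → 2 → 6: 18+9+15+11 = 53
0 → 3 → 5 → 6: 18+18+17 = 53
0 → 8 → 2 → 6: 7+15+11 = 33
The minimum is 33 s via 0 → 8 → 2 → 6.

33 s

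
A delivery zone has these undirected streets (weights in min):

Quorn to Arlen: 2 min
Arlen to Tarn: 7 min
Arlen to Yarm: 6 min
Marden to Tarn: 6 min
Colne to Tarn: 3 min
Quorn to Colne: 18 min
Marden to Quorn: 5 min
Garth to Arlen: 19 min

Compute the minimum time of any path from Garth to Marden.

26 min

Candidate routes:
Garth → Arlen → Tarn → Marden: 19+7+6 = 32
Garth → Arlen → Quorn → Colne → Tarn → Marden: 19+2+18+3+6 = 48
Garth → Arlen → Quorn → Marden: 19+2+5 = 26
The minimum is 26 min via Garth → Arlen → Quorn → Marden.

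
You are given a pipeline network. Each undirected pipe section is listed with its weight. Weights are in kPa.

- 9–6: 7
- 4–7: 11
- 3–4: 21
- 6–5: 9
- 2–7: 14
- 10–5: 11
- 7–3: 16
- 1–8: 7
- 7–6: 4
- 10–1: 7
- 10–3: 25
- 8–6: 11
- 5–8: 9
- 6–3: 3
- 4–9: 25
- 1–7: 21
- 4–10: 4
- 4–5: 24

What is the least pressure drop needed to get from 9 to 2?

Settle nodes by increasing distance from 9:
9: 0
6: 7  (via 9)
3: 10  (via 6)
7: 11  (via 6)
5: 16  (via 6)
8: 18  (via 6)
4: 22  (via 7)
1: 25  (via 8)
2: 25  (via 7)
Shortest route: 9–6–7–2 = 25 kPa.

25 kPa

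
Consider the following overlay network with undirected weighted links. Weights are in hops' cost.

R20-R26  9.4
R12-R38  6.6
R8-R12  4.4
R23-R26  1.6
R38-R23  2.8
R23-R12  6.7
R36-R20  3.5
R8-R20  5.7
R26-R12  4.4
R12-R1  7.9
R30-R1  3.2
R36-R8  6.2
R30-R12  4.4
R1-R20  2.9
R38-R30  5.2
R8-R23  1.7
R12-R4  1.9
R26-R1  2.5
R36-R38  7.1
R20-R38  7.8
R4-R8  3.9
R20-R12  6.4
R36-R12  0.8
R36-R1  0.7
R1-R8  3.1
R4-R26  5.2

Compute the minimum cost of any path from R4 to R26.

Enumerating some paths:
R4 → R12 → R36 → R1 → R26: 1.9+0.8+0.7+2.5 = 5.9
R4 → R26: 5.2 = 5.2
Cheapest is R4 → R26 at 5.2 hops' cost.

5.2 hops' cost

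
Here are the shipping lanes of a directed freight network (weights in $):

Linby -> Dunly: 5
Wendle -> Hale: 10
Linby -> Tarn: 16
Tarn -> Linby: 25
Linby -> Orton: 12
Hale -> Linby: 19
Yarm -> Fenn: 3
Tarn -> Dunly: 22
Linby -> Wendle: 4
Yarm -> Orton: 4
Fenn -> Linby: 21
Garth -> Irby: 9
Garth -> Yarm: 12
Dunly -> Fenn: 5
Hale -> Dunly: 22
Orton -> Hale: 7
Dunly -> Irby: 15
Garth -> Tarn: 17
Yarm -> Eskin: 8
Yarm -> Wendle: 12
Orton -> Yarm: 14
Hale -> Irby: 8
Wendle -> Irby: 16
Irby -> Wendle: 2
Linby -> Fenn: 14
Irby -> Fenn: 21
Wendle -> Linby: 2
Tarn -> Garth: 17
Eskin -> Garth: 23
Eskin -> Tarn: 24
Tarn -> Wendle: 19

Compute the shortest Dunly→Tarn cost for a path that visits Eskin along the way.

Shortest Dunly→Eskin: Dunly → Irby → Wendle → Linby → Orton → Yarm → Eskin = 53
Best Eskin to Tarn: Eskin → Tarn costing 24
Total via Eskin: 53 + 24 = $77.

$77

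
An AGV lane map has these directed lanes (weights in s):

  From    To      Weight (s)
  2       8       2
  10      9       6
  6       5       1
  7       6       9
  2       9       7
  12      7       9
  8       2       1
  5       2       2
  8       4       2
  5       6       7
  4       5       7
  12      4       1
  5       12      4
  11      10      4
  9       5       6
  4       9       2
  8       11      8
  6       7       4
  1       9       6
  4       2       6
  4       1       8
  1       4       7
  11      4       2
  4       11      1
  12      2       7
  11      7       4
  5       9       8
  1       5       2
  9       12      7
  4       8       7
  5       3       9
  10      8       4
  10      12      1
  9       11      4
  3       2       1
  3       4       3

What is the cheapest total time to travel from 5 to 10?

10 s

Compare a few routes:
5 - 2 - 8 - 4 - 11 - 10: 2+2+2+1+4 = 11
5 - 12 - 4 - 9 - 11 - 10: 4+1+2+4+4 = 15
5 - 12 - 4 - 11 - 10: 4+1+1+4 = 10
Cheapest is 5 - 12 - 4 - 11 - 10 at 10 s.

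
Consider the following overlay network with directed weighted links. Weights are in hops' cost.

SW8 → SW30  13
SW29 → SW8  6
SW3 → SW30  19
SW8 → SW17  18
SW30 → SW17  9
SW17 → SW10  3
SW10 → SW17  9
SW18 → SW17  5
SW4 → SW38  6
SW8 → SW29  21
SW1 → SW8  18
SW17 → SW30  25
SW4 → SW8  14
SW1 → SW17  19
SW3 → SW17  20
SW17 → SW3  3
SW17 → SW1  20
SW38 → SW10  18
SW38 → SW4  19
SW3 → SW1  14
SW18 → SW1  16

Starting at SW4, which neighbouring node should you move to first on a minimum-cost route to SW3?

SW8

Compare a few routes:
SW4 → SW8 → SW30 → SW17 → SW3: 14+13+9+3 = 39
SW4 → SW8 → SW17 → SW3: 14+18+3 = 35
SW4 → SW38 → SW10 → SW17 → SW3: 6+18+9+3 = 36
Cheapest is SW4 → SW8 → SW17 → SW3 at 35 hops' cost.
So from SW4 the first move is to SW8.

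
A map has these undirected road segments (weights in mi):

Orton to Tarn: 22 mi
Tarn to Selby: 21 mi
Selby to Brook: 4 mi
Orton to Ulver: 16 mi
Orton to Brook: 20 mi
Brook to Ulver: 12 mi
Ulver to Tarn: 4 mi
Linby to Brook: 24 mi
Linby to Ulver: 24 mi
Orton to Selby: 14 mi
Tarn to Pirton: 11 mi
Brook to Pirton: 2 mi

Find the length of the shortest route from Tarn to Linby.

Settle nodes by increasing distance from Tarn:
Tarn: 0
Ulver: 4  (via Tarn)
Pirton: 11  (via Tarn)
Brook: 13  (via Pirton)
Selby: 17  (via Brook)
Orton: 20  (via Ulver)
Linby: 28  (via Ulver)
Shortest route: Tarn–Ulver–Linby = 28 mi.

28 mi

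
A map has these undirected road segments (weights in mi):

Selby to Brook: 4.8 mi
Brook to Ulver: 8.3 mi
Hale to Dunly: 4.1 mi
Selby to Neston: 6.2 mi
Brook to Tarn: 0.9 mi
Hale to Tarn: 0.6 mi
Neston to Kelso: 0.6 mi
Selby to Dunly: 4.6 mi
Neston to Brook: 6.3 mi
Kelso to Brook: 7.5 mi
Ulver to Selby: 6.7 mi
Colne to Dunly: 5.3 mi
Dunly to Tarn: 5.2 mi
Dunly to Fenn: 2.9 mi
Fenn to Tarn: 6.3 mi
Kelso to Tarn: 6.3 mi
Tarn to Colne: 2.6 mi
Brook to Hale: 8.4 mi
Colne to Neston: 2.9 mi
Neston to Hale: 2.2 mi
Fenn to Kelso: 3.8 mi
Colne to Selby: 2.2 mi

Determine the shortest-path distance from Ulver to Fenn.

Candidate routes:
Ulver–Brook–Tarn–Fenn: 8.3+0.9+6.3 = 15.5
Ulver–Selby–Dunly–Fenn: 6.7+4.6+2.9 = 14.2
Cheapest is Ulver–Selby–Dunly–Fenn at 14.2 mi.

14.2 mi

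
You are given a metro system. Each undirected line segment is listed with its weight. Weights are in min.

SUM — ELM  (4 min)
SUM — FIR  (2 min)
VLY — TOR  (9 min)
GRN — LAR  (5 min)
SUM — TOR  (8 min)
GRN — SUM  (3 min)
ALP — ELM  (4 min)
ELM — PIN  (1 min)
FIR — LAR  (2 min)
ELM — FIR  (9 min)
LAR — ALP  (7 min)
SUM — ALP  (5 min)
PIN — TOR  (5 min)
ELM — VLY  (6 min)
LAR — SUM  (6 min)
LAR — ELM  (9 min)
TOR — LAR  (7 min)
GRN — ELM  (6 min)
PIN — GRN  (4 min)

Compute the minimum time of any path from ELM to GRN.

Enumerating some paths:
ELM → PIN → GRN: 1+4 = 5
ELM → GRN: 6 = 6
ELM → ALP → SUM → GRN: 4+5+3 = 12
ELM → SUM → GRN: 4+3 = 7
The minimum is 5 min via ELM → PIN → GRN.

5 min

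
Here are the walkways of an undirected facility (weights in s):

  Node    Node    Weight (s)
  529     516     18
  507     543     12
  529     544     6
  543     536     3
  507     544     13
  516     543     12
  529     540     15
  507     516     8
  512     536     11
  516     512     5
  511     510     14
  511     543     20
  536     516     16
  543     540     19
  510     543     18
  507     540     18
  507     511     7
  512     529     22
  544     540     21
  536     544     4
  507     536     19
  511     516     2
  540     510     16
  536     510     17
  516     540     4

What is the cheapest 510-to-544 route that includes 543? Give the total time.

Best 510 to 543: 510 → 543 costing 18
Shortest 543→544: 543 → 536 → 544 = 7
Total via 543: 18 + 7 = 25 s.

25 s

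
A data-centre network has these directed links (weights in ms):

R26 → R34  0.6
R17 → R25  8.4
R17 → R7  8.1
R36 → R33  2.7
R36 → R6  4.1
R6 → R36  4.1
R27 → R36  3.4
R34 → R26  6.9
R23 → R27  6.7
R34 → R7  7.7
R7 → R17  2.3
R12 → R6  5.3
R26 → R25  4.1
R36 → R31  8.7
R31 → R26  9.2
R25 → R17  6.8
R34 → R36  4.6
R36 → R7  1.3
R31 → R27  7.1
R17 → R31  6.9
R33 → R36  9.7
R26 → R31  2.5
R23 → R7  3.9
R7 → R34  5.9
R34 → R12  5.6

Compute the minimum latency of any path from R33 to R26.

Settle nodes by increasing distance from R33:
R33: 0
R36: 9.7  (via R33)
R7: 11  (via R36)
R17: 13.3  (via R7)
R6: 13.8  (via R36)
R34: 16.9  (via R7)
R31: 18.4  (via R36)
R25: 21.7  (via R17)
R12: 22.5  (via R34)
R26: 23.8  (via R34)
Shortest route: R33 → R36 → R7 → R34 → R26 = 23.8 ms.

23.8 ms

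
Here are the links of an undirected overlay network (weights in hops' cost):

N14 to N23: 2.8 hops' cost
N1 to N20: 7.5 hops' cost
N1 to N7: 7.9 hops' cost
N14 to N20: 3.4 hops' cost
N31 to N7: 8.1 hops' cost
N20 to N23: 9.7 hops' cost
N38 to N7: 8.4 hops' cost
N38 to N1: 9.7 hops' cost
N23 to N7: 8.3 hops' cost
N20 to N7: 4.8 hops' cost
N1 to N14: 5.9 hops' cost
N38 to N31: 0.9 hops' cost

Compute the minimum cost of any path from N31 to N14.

Enumerating some paths:
N31–N7–N23–N14: 8.1+8.3+2.8 = 19.2
N31–N38–N7–N20–N14: 0.9+8.4+4.8+3.4 = 17.5
N31–N38–N1–N14: 0.9+9.7+5.9 = 16.5
N31–N7–N20–N14: 8.1+4.8+3.4 = 16.3
Cheapest is N31–N7–N20–N14 at 16.3 hops' cost.

16.3 hops' cost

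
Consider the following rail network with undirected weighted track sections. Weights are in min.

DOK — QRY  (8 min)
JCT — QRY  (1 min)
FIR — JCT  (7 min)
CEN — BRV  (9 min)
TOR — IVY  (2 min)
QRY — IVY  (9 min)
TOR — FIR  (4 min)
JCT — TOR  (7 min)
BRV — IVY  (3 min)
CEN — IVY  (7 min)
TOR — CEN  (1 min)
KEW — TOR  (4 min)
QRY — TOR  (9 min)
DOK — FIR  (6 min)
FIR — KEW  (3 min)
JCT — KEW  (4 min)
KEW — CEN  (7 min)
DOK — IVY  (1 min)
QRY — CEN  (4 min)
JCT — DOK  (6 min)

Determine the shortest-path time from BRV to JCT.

10 min

Settle nodes by increasing distance from BRV:
BRV: 0
IVY: 3  (via BRV)
DOK: 4  (via IVY)
TOR: 5  (via IVY)
CEN: 6  (via TOR)
KEW: 9  (via TOR)
FIR: 9  (via TOR)
JCT: 10  (via DOK)
Shortest route: BRV → IVY → DOK → JCT = 10 min.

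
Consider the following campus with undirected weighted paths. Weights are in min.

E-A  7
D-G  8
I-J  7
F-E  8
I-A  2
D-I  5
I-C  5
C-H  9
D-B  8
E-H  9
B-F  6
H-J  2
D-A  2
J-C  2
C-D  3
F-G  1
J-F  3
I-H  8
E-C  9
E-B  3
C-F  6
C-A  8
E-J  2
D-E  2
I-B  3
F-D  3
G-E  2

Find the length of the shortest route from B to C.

Enumerating some paths:
B - I - C: 3+5 = 8
B - E - J - C: 3+2+2 = 7
B - E - D - C: 3+2+3 = 8
The minimum is 7 min via B - E - J - C.

7 min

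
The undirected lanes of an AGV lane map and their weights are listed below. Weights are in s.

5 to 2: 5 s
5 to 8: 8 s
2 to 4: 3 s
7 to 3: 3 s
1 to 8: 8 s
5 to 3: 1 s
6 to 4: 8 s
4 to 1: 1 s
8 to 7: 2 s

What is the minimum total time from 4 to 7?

11 s

Enumerating some paths:
4 - 1 - 8 - 7: 1+8+2 = 11
4 - 2 - 5 - 3 - 7: 3+5+1+3 = 12
The minimum is 11 s via 4 - 1 - 8 - 7.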